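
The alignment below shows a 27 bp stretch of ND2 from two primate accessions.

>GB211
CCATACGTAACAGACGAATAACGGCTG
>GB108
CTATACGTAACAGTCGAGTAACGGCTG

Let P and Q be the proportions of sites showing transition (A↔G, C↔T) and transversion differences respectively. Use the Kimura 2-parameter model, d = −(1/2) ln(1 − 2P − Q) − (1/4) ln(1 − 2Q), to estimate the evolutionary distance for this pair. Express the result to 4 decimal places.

The sequences differ at positions 2 (C/T, transition), 14 (A/T, transversion), 18 (A/G, transition).
Of the 3 differences, 2 transitions and 1 transversion over 27 sites: P = 2/27 = 0.074074, Q = 1/27 = 0.037037.
d = −0.5·ln(0.814815) − 0.25·ln(0.925926) = −0.5·(-0.204794) − 0.25·(-0.076961) = 0.1216.

0.1216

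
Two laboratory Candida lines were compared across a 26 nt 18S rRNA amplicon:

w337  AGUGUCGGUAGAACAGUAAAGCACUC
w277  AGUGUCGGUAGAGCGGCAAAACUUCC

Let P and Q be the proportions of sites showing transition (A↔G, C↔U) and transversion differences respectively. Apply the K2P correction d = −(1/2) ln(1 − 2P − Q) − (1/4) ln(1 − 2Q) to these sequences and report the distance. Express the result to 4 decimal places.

Mismatches occur at site 13 (A/G, transition), site 15 (A/G, transition), site 17 (U/C, transition), site 21 (G/A, transition), site 23 (A/U, transversion), site 24 (C/U, transition), site 25 (U/C, transition).
Of the 7 differences, 6 transitions and 1 transversion over 26 sites: P = 6/26 = 0.230769, Q = 1/26 = 0.038462.
d = −0.5·ln(0.500000) − 0.25·ln(0.923076) = −0.5·(-0.693147) − 0.25·(-0.080044) = 0.3666.

0.3666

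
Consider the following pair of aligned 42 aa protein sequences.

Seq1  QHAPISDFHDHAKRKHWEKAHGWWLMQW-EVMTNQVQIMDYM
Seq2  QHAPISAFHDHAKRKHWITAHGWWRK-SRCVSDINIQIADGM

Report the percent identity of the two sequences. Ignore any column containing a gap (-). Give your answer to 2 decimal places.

65.00%

Excluding the 2 gap columns leaves 40 comparable sites.
Mismatches occur at site 7 (D→A), site 18 (E→I), site 19 (K→T), site 25 (L→R), site 26 (M→K), site 28 (W→S), site 30 (E→C), site 32 (M→S), site 33 (T→D), site 34 (N→I), site 35 (Q→N), site 36 (V→I), site 39 (M→A), site 41 (Y→G).
26 of the 40 comparable sites match, so the percent identity is 26/40 × 100 = 65.00%.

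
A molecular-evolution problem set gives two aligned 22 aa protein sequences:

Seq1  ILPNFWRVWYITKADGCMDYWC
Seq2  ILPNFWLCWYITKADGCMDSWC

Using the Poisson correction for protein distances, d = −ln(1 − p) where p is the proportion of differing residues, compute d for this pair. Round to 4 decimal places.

Mismatches occur at site 7 (R/L), site 8 (V/C), site 20 (Y/S).
p = 3/22 = 0.136364.
d = −ln(1 − 0.136364) = −ln(0.863636) = 0.1466.

0.1466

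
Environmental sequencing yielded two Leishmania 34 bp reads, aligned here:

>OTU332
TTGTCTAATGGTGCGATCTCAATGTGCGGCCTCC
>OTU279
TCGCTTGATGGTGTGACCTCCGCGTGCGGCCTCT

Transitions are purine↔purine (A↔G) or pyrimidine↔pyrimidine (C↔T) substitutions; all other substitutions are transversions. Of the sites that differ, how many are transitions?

9

Differing sites — 2:T/C (Ti); 4:T/C (Ti); 5:C/T (Ti); 7:A/G (Ti); 14:C/T (Ti); 17:T/C (Ti); 21:A/C (Tv); 22:A/G (Ti); 23:T/C (Ti); 34:C/T (Ti).
Of the 10 differences, 9 transitions and 1 transversion, so the answer is 9.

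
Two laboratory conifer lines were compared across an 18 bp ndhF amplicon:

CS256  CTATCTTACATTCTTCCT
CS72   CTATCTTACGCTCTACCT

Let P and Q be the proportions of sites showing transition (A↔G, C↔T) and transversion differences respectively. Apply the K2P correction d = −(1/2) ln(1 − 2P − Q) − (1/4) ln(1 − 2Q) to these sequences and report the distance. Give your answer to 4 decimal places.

0.1922

Mismatches occur at site 10 (A→G, transition), site 11 (T→C, transition), site 15 (T→A, transversion).
Of the 3 differences, 2 transitions and 1 transversion over 18 sites: P = 2/18 = 0.111111, Q = 1/18 = 0.055556.
d = −0.5·ln(0.722222) − 0.25·ln(0.888888) = −0.5·(-0.325423) − 0.25·(-0.117784) = 0.1922.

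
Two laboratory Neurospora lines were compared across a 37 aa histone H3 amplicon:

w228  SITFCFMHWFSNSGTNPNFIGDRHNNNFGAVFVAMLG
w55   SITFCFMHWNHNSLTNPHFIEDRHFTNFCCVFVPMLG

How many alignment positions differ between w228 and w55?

Mismatches occur at site 10 (F→N), site 11 (S→H), site 14 (G→L), site 18 (N→H), site 21 (G→E), site 25 (N→F), site 26 (N→T), site 29 (G→C), site 30 (A→C), site 34 (A→P).
That gives 10 mismatches out of 37 aligned sites, so the Hamming distance is 10.

10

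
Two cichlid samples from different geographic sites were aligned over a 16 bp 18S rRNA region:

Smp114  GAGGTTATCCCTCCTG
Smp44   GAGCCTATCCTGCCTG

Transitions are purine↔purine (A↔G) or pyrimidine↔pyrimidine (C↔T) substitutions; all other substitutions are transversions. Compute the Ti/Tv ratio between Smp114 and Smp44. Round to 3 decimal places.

1.000

The sequences differ at positions 4 (G/C, transversion), 5 (T/C, transition), 11 (C/T, transition), 12 (T/G, transversion).
Of the 4 differences, 2 transitions and 2 transversions, so Ti/Tv = 2/2 = 1.000.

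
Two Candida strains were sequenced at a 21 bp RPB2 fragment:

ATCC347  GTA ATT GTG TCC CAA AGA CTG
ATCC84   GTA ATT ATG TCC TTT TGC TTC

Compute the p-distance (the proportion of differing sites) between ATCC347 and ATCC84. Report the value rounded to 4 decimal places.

The sequences differ at positions 7 (G/A), 13 (C/T), 14 (A/T), 15 (A/T), 16 (A/T), 18 (A/C), 19 (C/T), 21 (G/C).
There are 8 differences over 21 sites, so p = 8/21 = 0.3810.

0.3810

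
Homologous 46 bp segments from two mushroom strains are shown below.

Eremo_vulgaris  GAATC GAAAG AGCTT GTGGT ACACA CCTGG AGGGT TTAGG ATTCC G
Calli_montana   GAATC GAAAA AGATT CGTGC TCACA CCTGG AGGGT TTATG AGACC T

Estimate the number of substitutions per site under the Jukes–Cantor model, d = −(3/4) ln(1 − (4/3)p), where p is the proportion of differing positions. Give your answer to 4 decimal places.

The sequences differ at positions 10 (G/A), 13 (C/A), 16 (G/C), 17 (T/G), 18 (G/T), 20 (T/C), 21 (A/T), 39 (G/T), 42 (T/G), 43 (T/A), 46 (G/T).
p = 11/46 = 0.239130.
d = −0.75 · ln(1 − (4/3)·0.239130) = −0.75 · ln(0.681160) = −0.75 · (-0.383958) = 0.2880.

0.2880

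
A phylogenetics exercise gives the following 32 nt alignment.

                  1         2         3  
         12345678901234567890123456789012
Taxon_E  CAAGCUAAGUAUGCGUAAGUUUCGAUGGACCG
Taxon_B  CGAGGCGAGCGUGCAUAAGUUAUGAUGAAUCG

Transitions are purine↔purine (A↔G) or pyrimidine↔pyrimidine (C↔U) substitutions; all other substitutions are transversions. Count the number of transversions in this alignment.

2

Mismatches occur at site 2 (A/G, transition), site 5 (C/G, transversion), site 6 (U/C, transition), site 7 (A/G, transition), site 10 (U/C, transition), site 11 (A/G, transition), site 15 (G/A, transition), site 22 (U/A, transversion), site 23 (C/U, transition), site 28 (G/A, transition), site 30 (C/U, transition).
Of the 11 differences, 9 transitions and 2 transversions, so the answer is 2.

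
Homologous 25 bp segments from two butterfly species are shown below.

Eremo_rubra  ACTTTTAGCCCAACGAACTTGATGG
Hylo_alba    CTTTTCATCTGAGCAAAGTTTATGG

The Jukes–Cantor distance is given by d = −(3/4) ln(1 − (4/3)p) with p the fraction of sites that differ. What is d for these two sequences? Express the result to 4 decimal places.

The sequences differ at positions 1 (A/C), 2 (C/T), 6 (T/C), 8 (G/T), 10 (C/T), 11 (C/G), 13 (A/G), 15 (G/A), 18 (C/G), 21 (G/T).
p = 10/25 = 0.400000.
d = −0.75 · ln(1 − (4/3)·0.400000) = −0.75 · ln(0.466667) = −0.75 · (-0.762139) = 0.5716.

0.5716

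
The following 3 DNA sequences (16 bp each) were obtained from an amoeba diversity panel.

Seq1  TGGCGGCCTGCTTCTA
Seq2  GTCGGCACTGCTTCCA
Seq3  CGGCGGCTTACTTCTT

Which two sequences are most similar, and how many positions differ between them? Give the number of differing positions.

4

Pairwise Hamming distances:
  Seq1 vs Seq2: 7
  Seq1 vs Seq3: 4
  Seq2 vs Seq3: 10
The smallest is 4, between Seq1 and Seq3.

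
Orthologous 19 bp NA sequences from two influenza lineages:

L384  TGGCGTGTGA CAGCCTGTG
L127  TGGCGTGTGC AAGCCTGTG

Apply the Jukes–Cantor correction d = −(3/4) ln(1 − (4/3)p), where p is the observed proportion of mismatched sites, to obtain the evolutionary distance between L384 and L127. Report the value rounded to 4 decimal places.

0.1134

The sequences differ at positions 10 (A/C), 11 (C/A).
p = 2/19 = 0.105263.
d = −0.75 · ln(1 − (4/3)·0.105263) = −0.75 · ln(0.859649) = −0.75 · (-0.151231) = 0.1134.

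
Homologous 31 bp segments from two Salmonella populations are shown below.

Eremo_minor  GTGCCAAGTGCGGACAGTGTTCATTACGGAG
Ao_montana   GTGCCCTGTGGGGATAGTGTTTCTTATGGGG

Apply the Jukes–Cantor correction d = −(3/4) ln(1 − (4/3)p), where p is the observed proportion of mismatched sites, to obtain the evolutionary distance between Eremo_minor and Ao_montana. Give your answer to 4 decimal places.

Differing sites — 6:A/C; 7:A/T; 11:C/G; 15:C/T; 22:C/T; 23:A/C; 27:C/T; 30:A/G.
p = 8/31 = 0.258065.
d = −0.75 · ln(1 − (4/3)·0.258065) = −0.75 · ln(0.655913) = −0.75 · (-0.421727) = 0.3163.

0.3163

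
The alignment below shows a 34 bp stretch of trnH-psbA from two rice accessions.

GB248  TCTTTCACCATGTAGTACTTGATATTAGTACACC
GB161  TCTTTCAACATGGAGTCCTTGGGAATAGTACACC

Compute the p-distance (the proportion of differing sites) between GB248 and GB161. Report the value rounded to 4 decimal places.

The sequences differ at positions 8 (C/A), 13 (T/G), 17 (A/C), 22 (A/G), 23 (T/G), 25 (T/A).
There are 6 differences over 34 sites, so p = 6/34 = 0.1765.

0.1765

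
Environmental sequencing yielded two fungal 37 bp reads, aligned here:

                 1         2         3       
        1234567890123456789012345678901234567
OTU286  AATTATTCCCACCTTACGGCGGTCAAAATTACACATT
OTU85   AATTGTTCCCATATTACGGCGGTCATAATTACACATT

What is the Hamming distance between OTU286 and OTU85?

4

Mismatches occur at site 5 (A/G), site 12 (C/T), site 13 (C/A), site 26 (A/T).
That gives 4 mismatches out of 37 aligned sites, so the Hamming distance is 4.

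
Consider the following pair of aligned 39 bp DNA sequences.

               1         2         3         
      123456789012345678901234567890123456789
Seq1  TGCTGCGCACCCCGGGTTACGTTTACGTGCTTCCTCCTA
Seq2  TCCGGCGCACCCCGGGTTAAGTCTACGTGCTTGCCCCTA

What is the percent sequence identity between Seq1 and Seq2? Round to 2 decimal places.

The sequences differ at positions 2 (G/C), 4 (T/G), 20 (C/A), 23 (T/C), 33 (C/G), 35 (T/C).
33 of the 39 sites match, so the percent identity is 33/39 × 100 = 84.62%.

84.62%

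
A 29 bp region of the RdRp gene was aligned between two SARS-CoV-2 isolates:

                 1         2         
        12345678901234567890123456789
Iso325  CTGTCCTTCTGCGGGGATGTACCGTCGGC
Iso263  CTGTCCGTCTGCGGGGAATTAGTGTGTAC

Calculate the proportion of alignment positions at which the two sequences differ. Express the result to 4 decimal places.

0.2759

Mismatches occur at site 7 (T/G), site 18 (T/A), site 19 (G/T), site 22 (C/G), site 23 (C/T), site 26 (C/G), site 27 (G/T), site 28 (G/A).
There are 8 differences over 29 sites, so p = 8/29 = 0.2759.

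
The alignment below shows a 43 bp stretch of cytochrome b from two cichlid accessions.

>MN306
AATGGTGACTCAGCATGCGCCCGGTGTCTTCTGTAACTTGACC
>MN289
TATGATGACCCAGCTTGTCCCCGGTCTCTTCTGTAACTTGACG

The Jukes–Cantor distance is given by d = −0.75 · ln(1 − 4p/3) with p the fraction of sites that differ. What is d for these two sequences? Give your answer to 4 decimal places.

0.2138

Differing sites — 1:A/T; 5:G/A; 10:T/C; 15:A/T; 18:C/T; 19:G/C; 26:G/C; 43:C/G.
p = 8/43 = 0.186047.
d = −0.75 · ln(1 − (4/3)·0.186047) = −0.75 · ln(0.751937) = −0.75 · (-0.285103) = 0.2138.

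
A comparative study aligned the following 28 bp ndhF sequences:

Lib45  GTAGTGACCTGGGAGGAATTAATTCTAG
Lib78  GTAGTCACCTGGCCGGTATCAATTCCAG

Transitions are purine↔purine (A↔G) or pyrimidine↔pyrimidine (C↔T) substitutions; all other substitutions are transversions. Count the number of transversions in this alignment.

4

Mismatches occur at site 6 (G→C, transversion), site 13 (G→C, transversion), site 14 (A→C, transversion), site 17 (A→T, transversion), site 20 (T→C, transition), site 26 (T→C, transition).
Of the 6 differences, 2 transitions and 4 transversions, so the answer is 4.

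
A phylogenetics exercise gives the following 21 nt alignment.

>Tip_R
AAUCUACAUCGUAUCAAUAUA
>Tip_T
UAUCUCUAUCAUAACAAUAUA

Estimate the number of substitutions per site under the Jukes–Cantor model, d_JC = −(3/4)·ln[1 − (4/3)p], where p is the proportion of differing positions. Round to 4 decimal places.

Mismatches occur at site 1 (A/U), site 6 (A/C), site 7 (C/U), site 11 (G/A), site 14 (U/A).
p = 5/21 = 0.238095.
d = −0.75 · ln(1 − (4/3)·0.238095) = −0.75 · ln(0.682540) = −0.75 · (-0.381934) = 0.2865.

0.2865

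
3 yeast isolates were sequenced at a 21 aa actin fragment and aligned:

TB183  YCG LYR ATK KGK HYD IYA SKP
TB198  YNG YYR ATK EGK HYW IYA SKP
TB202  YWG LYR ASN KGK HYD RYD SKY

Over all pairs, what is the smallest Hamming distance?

4

Pairwise Hamming distances:
  TB183 vs TB198: 4
  TB183 vs TB202: 6
  TB198 vs TB202: 9
The smallest is 4, between TB183 and TB198.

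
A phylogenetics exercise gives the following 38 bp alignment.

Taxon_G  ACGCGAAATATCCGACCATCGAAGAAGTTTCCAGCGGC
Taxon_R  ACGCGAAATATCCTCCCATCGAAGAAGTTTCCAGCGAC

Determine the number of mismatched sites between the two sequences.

3

Differing sites — 14:G/T; 15:A/C; 37:G/A.
That gives 3 mismatches out of 38 aligned sites, so the Hamming distance is 3.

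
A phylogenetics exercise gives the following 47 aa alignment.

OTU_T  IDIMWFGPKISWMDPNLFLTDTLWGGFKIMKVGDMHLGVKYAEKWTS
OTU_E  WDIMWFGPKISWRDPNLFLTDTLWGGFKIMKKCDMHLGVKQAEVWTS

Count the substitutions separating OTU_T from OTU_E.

6

The sequences differ at positions 1 (I/W), 13 (M/R), 32 (V/K), 33 (G/C), 41 (Y/Q), 44 (K/V).
That gives 6 mismatches out of 47 aligned sites, so the Hamming distance is 6.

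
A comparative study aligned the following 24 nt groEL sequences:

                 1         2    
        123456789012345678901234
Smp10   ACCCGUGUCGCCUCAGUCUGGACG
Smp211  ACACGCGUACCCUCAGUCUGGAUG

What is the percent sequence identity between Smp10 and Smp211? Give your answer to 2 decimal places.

The sequences differ at positions 3 (C/A), 6 (U/C), 9 (C/A), 10 (G/C), 23 (C/U).
19 of the 24 sites match, so the percent identity is 19/24 × 100 = 79.17%.

79.17%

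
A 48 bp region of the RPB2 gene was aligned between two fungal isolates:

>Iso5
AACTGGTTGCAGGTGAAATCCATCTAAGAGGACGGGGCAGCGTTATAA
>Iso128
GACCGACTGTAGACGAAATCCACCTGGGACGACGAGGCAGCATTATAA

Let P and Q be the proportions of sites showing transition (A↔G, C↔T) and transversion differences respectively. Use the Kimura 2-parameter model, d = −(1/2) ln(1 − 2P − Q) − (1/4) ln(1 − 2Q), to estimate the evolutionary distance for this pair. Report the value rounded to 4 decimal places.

0.3785

The sequences differ at positions 1 (A/G, transition), 4 (T/C, transition), 6 (G/A, transition), 7 (T/C, transition), 10 (C/T, transition), 13 (G/A, transition), 14 (T/C, transition), 23 (T/C, transition), 26 (A/G, transition), 27 (A/G, transition), 30 (G/C, transversion), 35 (G/A, transition), 42 (G/A, transition).
Of the 13 differences, 12 transitions and 1 transversion over 48 sites: P = 12/48 = 0.250000, Q = 1/48 = 0.020833.
d = −0.5·ln(0.479167) − 0.25·ln(0.958334) = −0.5·(-0.735706) − 0.25·(-0.042559) = 0.3785.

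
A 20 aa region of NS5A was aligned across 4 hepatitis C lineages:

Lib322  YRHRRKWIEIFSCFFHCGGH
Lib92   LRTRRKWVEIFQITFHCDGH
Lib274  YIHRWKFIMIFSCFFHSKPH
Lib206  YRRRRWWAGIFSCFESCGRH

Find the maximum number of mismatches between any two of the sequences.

Pairwise Hamming distances:
  Lib322 vs Lib92: 7
  Lib322 vs Lib274: 7
  Lib322 vs Lib206: 7
  Lib92 vs Lib274: 13
  Lib92 vs Lib206: 12
  Lib274 vs Lib206: 12
The largest is 13, between Lib92 and Lib274.

13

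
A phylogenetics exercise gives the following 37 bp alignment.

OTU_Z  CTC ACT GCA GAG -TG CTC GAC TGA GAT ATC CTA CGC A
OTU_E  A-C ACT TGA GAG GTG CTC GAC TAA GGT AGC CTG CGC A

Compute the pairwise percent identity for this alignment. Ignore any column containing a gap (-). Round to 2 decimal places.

80.00%

Excluding the 2 gap columns leaves 35 comparable sites.
Differing sites — 1:C/A; 7:G/T; 8:C/G; 23:G/A; 26:A/G; 29:T/G; 33:A/G.
28 of the 35 comparable sites match, so the percent identity is 28/35 × 100 = 80.00%.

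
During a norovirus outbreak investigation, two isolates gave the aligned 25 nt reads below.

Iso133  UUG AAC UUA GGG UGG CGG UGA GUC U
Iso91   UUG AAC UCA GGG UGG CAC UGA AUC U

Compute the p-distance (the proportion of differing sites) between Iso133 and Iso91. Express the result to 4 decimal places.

The sequences differ at positions 8 (U/C), 17 (G/A), 18 (G/C), 22 (G/A).
There are 4 differences over 25 sites, so p = 4/25 = 0.1600.

0.1600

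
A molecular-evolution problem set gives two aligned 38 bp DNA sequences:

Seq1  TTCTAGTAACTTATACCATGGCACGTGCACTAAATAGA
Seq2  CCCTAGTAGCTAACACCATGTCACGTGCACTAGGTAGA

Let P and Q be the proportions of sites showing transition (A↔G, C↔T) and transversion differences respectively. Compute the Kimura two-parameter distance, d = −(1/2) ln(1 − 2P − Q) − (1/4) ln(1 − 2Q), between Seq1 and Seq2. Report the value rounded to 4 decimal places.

0.2576

Differing sites — 1:T/C (Ti); 2:T/C (Ti); 9:A/G (Ti); 12:T/A (Tv); 14:T/C (Ti); 21:G/T (Tv); 33:A/G (Ti); 34:A/G (Ti).
Of the 8 differences, 6 transitions and 2 transversions over 38 sites: P = 6/38 = 0.157895, Q = 2/38 = 0.052632.
d = −0.5·ln(0.631578) − 0.25·ln(0.894736) = −0.5·(-0.459534) − 0.25·(-0.111227) = 0.2576.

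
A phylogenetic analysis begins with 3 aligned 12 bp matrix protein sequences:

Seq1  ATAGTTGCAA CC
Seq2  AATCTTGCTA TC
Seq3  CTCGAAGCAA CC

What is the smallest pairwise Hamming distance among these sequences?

4

Pairwise Hamming distances:
  Seq1 vs Seq2: 5
  Seq1 vs Seq3: 4
  Seq2 vs Seq3: 8
The smallest is 4, between Seq1 and Seq3.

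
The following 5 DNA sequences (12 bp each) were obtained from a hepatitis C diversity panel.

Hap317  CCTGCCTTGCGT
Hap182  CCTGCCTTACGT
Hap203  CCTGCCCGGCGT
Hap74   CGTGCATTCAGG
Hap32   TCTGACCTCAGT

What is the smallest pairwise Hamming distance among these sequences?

1

Pairwise Hamming distances:
  Hap317 vs Hap182: 1
  Hap317 vs Hap203: 2
  Hap317 vs Hap74: 5
  Hap317 vs Hap32: 5
  Hap182 vs Hap203: 3
  Hap182 vs Hap74: 5
  Hap182 vs Hap32: 5
  Hap203 vs Hap74: 7
  Hap203 vs Hap32: 5
  Hap74 vs Hap32: 6
The smallest is 1, between Hap317 and Hap182.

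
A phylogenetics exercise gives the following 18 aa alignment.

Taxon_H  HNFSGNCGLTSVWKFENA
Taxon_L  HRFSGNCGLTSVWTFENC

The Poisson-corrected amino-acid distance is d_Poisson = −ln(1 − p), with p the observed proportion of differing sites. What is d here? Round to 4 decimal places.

Mismatches occur at site 2 (N↔R), site 14 (K↔T), site 18 (A↔C).
p = 3/18 = 0.166667.
d = −ln(1 − 0.166667) = −ln(0.833333) = 0.1823.

0.1823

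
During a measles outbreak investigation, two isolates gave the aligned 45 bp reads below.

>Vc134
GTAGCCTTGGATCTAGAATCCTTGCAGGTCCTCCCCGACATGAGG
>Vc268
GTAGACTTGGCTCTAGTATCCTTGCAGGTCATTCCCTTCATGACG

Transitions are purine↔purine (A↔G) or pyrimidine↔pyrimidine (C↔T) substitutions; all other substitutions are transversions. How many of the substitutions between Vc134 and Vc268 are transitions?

1

Mismatches occur at site 5 (C/A, transversion), site 11 (A/C, transversion), site 17 (A/T, transversion), site 31 (C/A, transversion), site 33 (C/T, transition), site 37 (G/T, transversion), site 38 (A/T, transversion), site 44 (G/C, transversion).
Of the 8 differences, 1 transition and 7 transversions, so the answer is 1.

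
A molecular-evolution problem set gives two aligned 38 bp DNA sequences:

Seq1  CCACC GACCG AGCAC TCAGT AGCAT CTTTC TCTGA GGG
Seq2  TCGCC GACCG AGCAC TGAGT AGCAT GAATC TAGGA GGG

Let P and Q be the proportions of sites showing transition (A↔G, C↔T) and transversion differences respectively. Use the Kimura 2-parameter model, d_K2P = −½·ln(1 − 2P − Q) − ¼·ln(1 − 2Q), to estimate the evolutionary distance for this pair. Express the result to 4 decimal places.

The sequences differ at positions 1 (C/T, transition), 3 (A/G, transition), 17 (C/G, transversion), 26 (C/G, transversion), 27 (T/A, transversion), 28 (T/A, transversion), 32 (C/A, transversion), 33 (T/G, transversion).
Of the 8 differences, 2 transitions and 6 transversions over 38 sites: P = 2/38 = 0.052632, Q = 6/38 = 0.157895.
d = −0.5·ln(0.736841) − 0.25·ln(0.684210) = −0.5·(-0.305383) − 0.25·(-0.379490) = 0.2476.

0.2476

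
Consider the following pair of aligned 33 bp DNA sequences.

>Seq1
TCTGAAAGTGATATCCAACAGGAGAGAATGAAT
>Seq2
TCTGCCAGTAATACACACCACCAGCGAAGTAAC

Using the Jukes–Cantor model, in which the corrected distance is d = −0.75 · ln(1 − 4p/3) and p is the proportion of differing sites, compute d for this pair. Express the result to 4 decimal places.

0.4975

Mismatches occur at site 5 (A/C), site 6 (A/C), site 10 (G/A), site 14 (T/C), site 15 (C/A), site 18 (A/C), site 21 (G/C), site 22 (G/C), site 25 (A/C), site 29 (T/G), site 30 (G/T), site 33 (T/C).
p = 12/33 = 0.363636.
d = −0.75 · ln(1 − (4/3)·0.363636) = −0.75 · ln(0.515152) = −0.75 · (-0.663293) = 0.4975.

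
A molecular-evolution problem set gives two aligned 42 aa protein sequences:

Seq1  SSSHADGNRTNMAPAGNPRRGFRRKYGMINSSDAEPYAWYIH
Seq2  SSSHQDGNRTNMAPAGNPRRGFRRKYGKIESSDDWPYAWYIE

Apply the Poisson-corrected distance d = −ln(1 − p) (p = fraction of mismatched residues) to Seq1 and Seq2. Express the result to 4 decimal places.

The sequences differ at positions 5 (A/Q), 28 (M/K), 30 (N/E), 34 (A/D), 35 (E/W), 42 (H/E).
p = 6/42 = 0.142857.
d = −ln(1 − 0.142857) = −ln(0.857143) = 0.1542.

0.1542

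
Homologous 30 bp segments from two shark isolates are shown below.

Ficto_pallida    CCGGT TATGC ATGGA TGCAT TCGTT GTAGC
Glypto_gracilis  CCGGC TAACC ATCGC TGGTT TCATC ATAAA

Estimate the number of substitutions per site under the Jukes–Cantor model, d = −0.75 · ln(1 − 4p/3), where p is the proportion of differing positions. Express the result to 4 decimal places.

0.5716

The sequences differ at positions 5 (T/C), 8 (T/A), 9 (G/C), 13 (G/C), 15 (A/C), 18 (C/G), 19 (A/T), 23 (G/A), 25 (T/C), 26 (G/A), 29 (G/A), 30 (C/A).
p = 12/30 = 0.400000.
d = −0.75 · ln(1 − (4/3)·0.400000) = −0.75 · ln(0.466667) = −0.75 · (-0.762139) = 0.5716.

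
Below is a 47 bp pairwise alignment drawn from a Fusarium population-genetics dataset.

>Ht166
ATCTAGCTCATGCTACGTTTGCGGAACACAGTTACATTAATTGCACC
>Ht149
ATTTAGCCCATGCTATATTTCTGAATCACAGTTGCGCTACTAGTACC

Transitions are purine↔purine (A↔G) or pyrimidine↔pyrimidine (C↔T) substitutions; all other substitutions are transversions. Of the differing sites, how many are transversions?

4

Mismatches occur at site 3 (C/T, transition), site 8 (T/C, transition), site 16 (C/T, transition), site 17 (G/A, transition), site 21 (G/C, transversion), site 22 (C/T, transition), site 24 (G/A, transition), site 26 (A/T, transversion), site 34 (A/G, transition), site 36 (A/G, transition), site 37 (T/C, transition), site 40 (A/C, transversion), site 42 (T/A, transversion), site 44 (C/T, transition).
Of the 14 differences, 10 transitions and 4 transversions, so the answer is 4.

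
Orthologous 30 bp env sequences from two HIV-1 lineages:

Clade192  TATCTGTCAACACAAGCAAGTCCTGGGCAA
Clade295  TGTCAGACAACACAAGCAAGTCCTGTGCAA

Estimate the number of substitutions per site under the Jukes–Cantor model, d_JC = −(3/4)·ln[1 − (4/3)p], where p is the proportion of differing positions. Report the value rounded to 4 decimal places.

0.1468

Mismatches occur at site 2 (A↔G), site 5 (T↔A), site 7 (T↔A), site 26 (G↔T).
p = 4/30 = 0.133333.
d = −0.75 · ln(1 − (4/3)·0.133333) = −0.75 · ln(0.822223) = −0.75 · (-0.195744) = 0.1468.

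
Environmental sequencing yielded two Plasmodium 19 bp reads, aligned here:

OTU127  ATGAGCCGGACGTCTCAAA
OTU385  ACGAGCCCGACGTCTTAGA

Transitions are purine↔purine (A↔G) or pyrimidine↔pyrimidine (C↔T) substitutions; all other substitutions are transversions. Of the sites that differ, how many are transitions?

Differing sites — 2:T/C (Ti); 8:G/C (Tv); 16:C/T (Ti); 18:A/G (Ti).
Of the 4 differences, 3 transitions and 1 transversion, so the answer is 3.

3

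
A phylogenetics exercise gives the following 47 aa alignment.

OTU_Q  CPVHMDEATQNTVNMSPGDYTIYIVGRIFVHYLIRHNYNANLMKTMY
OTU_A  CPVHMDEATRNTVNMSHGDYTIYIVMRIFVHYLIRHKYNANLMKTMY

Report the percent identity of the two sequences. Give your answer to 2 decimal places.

91.49%

Differing sites — 10:Q/R; 17:P/H; 26:G/M; 37:N/K.
43 of the 47 sites match, so the percent identity is 43/47 × 100 = 91.49%.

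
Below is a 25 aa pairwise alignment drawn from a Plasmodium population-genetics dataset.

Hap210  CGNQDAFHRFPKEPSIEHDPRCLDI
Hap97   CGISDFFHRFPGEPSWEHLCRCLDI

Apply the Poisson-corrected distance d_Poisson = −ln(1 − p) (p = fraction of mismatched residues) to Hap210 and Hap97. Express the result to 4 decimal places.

0.3285

The sequences differ at positions 3 (N/I), 4 (Q/S), 6 (A/F), 12 (K/G), 16 (I/W), 19 (D/L), 20 (P/C).
p = 7/25 = 0.280000.
d = −ln(1 − 0.280000) = −ln(0.720000) = 0.3285.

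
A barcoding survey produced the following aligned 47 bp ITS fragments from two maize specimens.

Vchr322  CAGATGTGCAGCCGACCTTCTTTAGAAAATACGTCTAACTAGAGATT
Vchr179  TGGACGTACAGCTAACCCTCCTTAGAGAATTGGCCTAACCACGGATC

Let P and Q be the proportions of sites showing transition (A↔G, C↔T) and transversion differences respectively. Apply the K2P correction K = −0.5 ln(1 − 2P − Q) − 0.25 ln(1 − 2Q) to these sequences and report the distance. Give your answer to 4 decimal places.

0.5140

Differing sites — 1:C/T (Ti); 2:A/G (Ti); 5:T/C (Ti); 8:G/A (Ti); 13:C/T (Ti); 14:G/A (Ti); 18:T/C (Ti); 21:T/C (Ti); 27:A/G (Ti); 31:A/T (Tv); 32:C/G (Tv); 34:T/C (Ti); 40:T/C (Ti); 42:G/C (Tv); 43:A/G (Ti); 47:T/C (Ti).
Of the 16 differences, 13 transitions and 3 transversions over 47 sites: P = 13/47 = 0.276596, Q = 3/47 = 0.063830.
d = −0.5·ln(0.382978) − 0.25·ln(0.872340) = −0.5·(-0.959778) − 0.25·(-0.136576) = 0.5140.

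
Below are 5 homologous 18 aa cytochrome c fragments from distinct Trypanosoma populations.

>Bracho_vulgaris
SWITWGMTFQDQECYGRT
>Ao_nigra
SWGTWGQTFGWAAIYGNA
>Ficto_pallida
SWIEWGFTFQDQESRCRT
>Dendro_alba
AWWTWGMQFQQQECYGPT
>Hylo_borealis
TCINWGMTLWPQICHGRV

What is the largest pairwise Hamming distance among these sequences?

Pairwise Hamming distances:
  Bracho_vulgaris vs Ao_nigra: 9
  Bracho_vulgaris vs Ficto_pallida: 5
  Bracho_vulgaris vs Dendro_alba: 5
  Bracho_vulgaris vs Hylo_borealis: 9
  Ao_nigra vs Ficto_pallida: 12
  Ao_nigra vs Dendro_alba: 11
  Ao_nigra vs Hylo_borealis: 14
  Ficto_pallida vs Dendro_alba: 10
  Ficto_pallida vs Hylo_borealis: 12
  Dendro_alba vs Hylo_borealis: 12
The largest is 14, between Ao_nigra and Hylo_borealis.

14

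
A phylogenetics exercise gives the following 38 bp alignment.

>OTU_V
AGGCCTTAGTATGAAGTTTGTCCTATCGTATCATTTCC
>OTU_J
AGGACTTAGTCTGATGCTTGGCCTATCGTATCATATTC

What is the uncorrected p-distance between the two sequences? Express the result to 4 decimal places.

The sequences differ at positions 4 (C/A), 11 (A/C), 15 (A/T), 17 (T/C), 21 (T/G), 35 (T/A), 37 (C/T).
There are 7 differences over 38 sites, so p = 7/38 = 0.1842.

0.1842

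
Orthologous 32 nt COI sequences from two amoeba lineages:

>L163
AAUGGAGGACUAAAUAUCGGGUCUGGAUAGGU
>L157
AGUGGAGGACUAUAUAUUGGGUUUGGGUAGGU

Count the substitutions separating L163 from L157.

5

Mismatches occur at site 2 (A↔G), site 13 (A↔U), site 18 (C↔U), site 23 (C↔U), site 27 (A↔G).
That gives 5 mismatches out of 32 aligned sites, so the Hamming distance is 5.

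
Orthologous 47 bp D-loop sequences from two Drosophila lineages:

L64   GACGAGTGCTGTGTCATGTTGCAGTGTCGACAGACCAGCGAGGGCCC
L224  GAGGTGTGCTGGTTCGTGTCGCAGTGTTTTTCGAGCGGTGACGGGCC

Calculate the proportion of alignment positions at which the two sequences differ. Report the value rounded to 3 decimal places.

0.340

Differing sites — 3:C/G; 5:A/T; 12:T/G; 13:G/T; 16:A/G; 20:T/C; 28:C/T; 29:G/T; 30:A/T; 31:C/T; 32:A/C; 35:C/G; 37:A/G; 39:C/T; 42:G/C; 45:C/G.
There are 16 differences over 47 sites, so p = 16/47 = 0.340.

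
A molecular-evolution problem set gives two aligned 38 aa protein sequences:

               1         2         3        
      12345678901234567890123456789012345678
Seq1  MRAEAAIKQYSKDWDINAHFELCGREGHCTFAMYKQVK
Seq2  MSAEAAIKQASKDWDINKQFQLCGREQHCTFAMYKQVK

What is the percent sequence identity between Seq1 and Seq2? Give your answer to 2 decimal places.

84.21%

Mismatches occur at site 2 (R/S), site 10 (Y/A), site 18 (A/K), site 19 (H/Q), site 21 (E/Q), site 27 (G/Q).
32 of the 38 sites match, so the percent identity is 32/38 × 100 = 84.21%.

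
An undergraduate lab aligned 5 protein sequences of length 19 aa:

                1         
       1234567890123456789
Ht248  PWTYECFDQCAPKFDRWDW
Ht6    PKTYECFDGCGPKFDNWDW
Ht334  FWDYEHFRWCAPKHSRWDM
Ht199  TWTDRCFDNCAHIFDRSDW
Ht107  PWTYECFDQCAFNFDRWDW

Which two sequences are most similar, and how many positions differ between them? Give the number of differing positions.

Pairwise Hamming distances:
  Ht248 vs Ht6: 4
  Ht248 vs Ht334: 8
  Ht248 vs Ht199: 7
  Ht248 vs Ht107: 2
  Ht6 vs Ht334: 11
  Ht6 vs Ht199: 10
  Ht6 vs Ht107: 6
  Ht334 vs Ht199: 13
  Ht334 vs Ht107: 10
  Ht199 vs Ht107: 7
The smallest is 2, between Ht248 and Ht107.

2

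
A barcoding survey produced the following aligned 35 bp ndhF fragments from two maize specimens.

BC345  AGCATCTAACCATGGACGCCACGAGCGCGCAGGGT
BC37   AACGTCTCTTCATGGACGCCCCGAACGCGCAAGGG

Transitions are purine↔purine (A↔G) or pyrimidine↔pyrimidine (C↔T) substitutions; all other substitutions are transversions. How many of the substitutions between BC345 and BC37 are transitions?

5

Differing sites — 2:G/A (Ti); 4:A/G (Ti); 8:A/C (Tv); 9:A/T (Tv); 10:C/T (Ti); 21:A/C (Tv); 25:G/A (Ti); 32:G/A (Ti); 35:T/G (Tv).
Of the 9 differences, 5 transitions and 4 transversions, so the answer is 5.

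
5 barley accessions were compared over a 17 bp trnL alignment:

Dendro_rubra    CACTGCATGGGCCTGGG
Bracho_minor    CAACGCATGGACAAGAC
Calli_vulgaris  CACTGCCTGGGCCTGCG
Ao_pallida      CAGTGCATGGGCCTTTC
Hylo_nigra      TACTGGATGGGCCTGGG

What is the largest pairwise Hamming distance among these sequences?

Pairwise Hamming distances:
  Dendro_rubra vs Bracho_minor: 7
  Dendro_rubra vs Calli_vulgaris: 2
  Dendro_rubra vs Ao_pallida: 4
  Dendro_rubra vs Hylo_nigra: 2
  Bracho_minor vs Calli_vulgaris: 8
  Bracho_minor vs Ao_pallida: 7
  Bracho_minor vs Hylo_nigra: 9
  Calli_vulgaris vs Ao_pallida: 5
  Calli_vulgaris vs Hylo_nigra: 4
  Ao_pallida vs Hylo_nigra: 6
The largest is 9, between Bracho_minor and Hylo_nigra.

9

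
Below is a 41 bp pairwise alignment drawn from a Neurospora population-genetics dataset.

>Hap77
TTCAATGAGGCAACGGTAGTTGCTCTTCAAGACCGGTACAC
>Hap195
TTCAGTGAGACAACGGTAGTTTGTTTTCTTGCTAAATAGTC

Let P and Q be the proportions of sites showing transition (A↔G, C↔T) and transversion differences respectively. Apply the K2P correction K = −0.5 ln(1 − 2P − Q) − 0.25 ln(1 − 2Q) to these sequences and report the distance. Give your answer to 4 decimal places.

The sequences differ at positions 5 (A/G, transition), 10 (G/A, transition), 22 (G/T, transversion), 23 (C/G, transversion), 25 (C/T, transition), 29 (A/T, transversion), 30 (A/T, transversion), 32 (A/C, transversion), 33 (C/T, transition), 34 (C/A, transversion), 35 (G/A, transition), 36 (G/A, transition), 39 (C/G, transversion), 40 (A/T, transversion).
Of the 14 differences, 6 transitions and 8 transversions over 41 sites: P = 6/41 = 0.146341, Q = 8/41 = 0.195122.
d = −0.5·ln(0.512196) − 0.25·ln(0.609756) = −0.5·(-0.669048) − 0.25·(-0.494696) = 0.4582.

0.4582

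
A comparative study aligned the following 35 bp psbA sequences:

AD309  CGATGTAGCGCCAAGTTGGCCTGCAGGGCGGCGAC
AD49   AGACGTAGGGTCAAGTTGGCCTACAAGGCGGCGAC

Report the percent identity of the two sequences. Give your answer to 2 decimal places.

Mismatches occur at site 1 (C/A), site 4 (T/C), site 9 (C/G), site 11 (C/T), site 23 (G/A), site 26 (G/A).
29 of the 35 sites match, so the percent identity is 29/35 × 100 = 82.86%.

82.86%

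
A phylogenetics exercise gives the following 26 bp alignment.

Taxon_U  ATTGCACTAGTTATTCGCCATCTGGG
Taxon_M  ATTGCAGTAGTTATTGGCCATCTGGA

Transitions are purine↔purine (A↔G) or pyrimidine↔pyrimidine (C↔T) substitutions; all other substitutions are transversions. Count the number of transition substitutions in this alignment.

Differing sites — 7:C/G (Tv); 16:C/G (Tv); 26:G/A (Ti).
Of the 3 differences, 1 transition and 2 transversions, so the answer is 1.

1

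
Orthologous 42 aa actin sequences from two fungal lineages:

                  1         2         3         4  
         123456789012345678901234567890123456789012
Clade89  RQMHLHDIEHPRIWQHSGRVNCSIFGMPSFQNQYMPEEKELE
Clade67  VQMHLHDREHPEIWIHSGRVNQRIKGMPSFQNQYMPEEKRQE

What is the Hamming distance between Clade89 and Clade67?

Mismatches occur at site 1 (R→V), site 8 (I→R), site 12 (R→E), site 15 (Q→I), site 22 (C→Q), site 23 (S→R), site 25 (F→K), site 40 (E→R), site 41 (L→Q).
That gives 9 mismatches out of 42 aligned sites, so the Hamming distance is 9.

9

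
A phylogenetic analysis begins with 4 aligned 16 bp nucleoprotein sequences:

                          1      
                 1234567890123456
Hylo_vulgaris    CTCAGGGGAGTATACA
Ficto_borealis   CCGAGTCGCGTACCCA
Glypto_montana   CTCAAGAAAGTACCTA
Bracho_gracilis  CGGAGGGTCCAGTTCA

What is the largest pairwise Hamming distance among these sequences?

12

Pairwise Hamming distances:
  Hylo_vulgaris vs Ficto_borealis: 7
  Hylo_vulgaris vs Glypto_montana: 6
  Hylo_vulgaris vs Bracho_gracilis: 8
  Ficto_borealis vs Glypto_montana: 8
  Ficto_borealis vs Bracho_gracilis: 9
  Glypto_montana vs Bracho_gracilis: 12
The largest is 12, between Glypto_montana and Bracho_gracilis.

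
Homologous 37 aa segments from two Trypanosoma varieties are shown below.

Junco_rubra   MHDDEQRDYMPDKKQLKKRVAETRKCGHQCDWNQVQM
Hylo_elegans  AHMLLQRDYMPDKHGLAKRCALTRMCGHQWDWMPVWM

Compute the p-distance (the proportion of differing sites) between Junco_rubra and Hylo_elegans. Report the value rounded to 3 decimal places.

0.378

Differing sites — 1:M/A; 3:D/M; 4:D/L; 5:E/L; 14:K/H; 15:Q/G; 17:K/A; 20:V/C; 22:E/L; 25:K/M; 30:C/W; 33:N/M; 34:Q/P; 36:Q/W.
There are 14 differences over 37 sites, so p = 14/37 = 0.378.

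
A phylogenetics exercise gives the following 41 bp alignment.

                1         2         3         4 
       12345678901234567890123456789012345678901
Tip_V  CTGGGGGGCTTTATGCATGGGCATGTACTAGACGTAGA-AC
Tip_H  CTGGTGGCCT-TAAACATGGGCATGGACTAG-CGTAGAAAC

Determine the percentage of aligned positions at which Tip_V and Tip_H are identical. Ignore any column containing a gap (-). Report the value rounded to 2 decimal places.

Excluding the 3 gap columns leaves 38 comparable sites.
Mismatches occur at site 5 (G→T), site 8 (G→C), site 14 (T→A), site 15 (G→A), site 26 (T→G).
33 of the 38 comparable sites match, so the percent identity is 33/38 × 100 = 86.84%.

86.84%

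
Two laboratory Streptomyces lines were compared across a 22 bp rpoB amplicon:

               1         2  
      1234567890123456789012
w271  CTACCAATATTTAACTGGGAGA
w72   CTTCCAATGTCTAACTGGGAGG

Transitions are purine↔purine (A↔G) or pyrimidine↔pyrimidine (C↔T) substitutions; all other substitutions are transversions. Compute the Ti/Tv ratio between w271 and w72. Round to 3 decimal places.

3.000

Mismatches occur at site 3 (A/T, transversion), site 9 (A/G, transition), site 11 (T/C, transition), site 22 (A/G, transition).
Of the 4 differences, 3 transitions and 1 transversion, so Ti/Tv = 3/1 = 3.000.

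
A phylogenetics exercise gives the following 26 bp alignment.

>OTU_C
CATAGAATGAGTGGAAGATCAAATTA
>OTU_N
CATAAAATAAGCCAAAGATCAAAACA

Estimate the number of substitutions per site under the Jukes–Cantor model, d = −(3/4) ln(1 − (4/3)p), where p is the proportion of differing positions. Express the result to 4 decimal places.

0.3335

The sequences differ at positions 5 (G/A), 9 (G/A), 12 (T/C), 13 (G/C), 14 (G/A), 24 (T/A), 25 (T/C).
p = 7/26 = 0.269231.
d = −0.75 · ln(1 − (4/3)·0.269231) = −0.75 · ln(0.641025) = −0.75 · (-0.444687) = 0.3335.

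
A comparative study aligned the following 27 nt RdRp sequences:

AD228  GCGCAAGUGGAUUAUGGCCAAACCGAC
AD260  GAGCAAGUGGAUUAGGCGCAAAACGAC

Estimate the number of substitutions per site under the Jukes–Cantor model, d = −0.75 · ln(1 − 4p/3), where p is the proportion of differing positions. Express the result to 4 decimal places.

Differing sites — 2:C/A; 15:U/G; 17:G/C; 18:C/G; 23:C/A.
p = 5/27 = 0.185185.
d = −0.75 · ln(1 − (4/3)·0.185185) = −0.75 · ln(0.753087) = −0.75 · (-0.283575) = 0.2127.

0.2127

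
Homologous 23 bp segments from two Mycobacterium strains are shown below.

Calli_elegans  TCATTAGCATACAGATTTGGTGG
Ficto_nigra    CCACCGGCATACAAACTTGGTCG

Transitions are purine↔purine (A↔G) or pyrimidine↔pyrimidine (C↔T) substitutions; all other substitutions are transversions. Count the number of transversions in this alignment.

1

Differing sites — 1:T/C (Ti); 4:T/C (Ti); 5:T/C (Ti); 6:A/G (Ti); 14:G/A (Ti); 16:T/C (Ti); 22:G/C (Tv).
Of the 7 differences, 6 transitions and 1 transversion, so the answer is 1.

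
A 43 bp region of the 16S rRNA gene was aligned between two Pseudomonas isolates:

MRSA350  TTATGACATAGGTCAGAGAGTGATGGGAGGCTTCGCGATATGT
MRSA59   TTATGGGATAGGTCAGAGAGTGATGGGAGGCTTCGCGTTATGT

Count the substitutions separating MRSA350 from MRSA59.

3

Differing sites — 6:A/G; 7:C/G; 38:A/T.
That gives 3 mismatches out of 43 aligned sites, so the Hamming distance is 3.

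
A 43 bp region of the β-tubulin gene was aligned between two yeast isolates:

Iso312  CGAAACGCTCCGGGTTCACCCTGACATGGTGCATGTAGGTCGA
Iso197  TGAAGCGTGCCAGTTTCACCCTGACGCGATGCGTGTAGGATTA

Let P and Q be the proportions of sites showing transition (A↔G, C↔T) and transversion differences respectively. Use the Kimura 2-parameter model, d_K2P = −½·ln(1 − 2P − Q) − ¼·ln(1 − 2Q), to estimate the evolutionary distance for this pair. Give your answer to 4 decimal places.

0.4098

Mismatches occur at site 1 (C/T, transition), site 5 (A/G, transition), site 8 (C/T, transition), site 9 (T/G, transversion), site 12 (G/A, transition), site 14 (G/T, transversion), site 26 (A/G, transition), site 27 (T/C, transition), site 29 (G/A, transition), site 33 (A/G, transition), site 40 (T/A, transversion), site 41 (C/T, transition), site 42 (G/T, transversion).
Of the 13 differences, 9 transitions and 4 transversions over 43 sites: P = 9/43 = 0.209302, Q = 4/43 = 0.093023.
d = −0.5·ln(0.488373) − 0.25·ln(0.813954) = −0.5·(-0.716676) − 0.25·(-0.205851) = 0.4098.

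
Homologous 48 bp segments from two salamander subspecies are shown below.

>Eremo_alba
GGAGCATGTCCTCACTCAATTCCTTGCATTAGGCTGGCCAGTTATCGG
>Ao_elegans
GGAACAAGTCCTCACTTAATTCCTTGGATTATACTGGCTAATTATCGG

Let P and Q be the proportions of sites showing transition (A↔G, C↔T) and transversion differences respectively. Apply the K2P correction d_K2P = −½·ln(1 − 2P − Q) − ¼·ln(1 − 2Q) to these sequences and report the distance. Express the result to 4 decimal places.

0.1913

The sequences differ at positions 4 (G/A, transition), 7 (T/A, transversion), 17 (C/T, transition), 27 (C/G, transversion), 32 (G/T, transversion), 33 (G/A, transition), 39 (C/T, transition), 41 (G/A, transition).
Of the 8 differences, 5 transitions and 3 transversions over 48 sites: P = 5/48 = 0.104167, Q = 3/48 = 0.062500.
d = −0.5·ln(0.729166) − 0.25·ln(0.875000) = −0.5·(-0.315854) − 0.25·(-0.133531) = 0.1913.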